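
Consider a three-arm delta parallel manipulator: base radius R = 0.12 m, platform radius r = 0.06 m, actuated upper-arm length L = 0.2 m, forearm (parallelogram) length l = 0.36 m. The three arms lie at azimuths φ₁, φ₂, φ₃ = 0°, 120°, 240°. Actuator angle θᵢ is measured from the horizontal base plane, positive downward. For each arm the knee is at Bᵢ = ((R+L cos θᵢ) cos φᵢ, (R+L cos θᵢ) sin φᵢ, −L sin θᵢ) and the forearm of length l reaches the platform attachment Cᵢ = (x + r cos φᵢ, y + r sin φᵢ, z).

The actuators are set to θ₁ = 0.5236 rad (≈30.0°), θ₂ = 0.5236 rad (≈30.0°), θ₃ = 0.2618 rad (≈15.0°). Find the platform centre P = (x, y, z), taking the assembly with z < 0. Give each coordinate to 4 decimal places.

φ1=0.0°: virtual centre (0.2332, 0.0000, -0.1000), radius l
φ2=120.0°: virtual centre (-0.1166, 0.2020, -0.1000), radius l
φ3=240.0°: virtual centre (-0.1266, -0.2193, -0.0518), radius l
eliminate P² terms by subtracting sphere 1 from 2 and 3
plane₁₂: -0.6996x+0.4039y+0.0000z = 0.0000
Cramer: x(z) = -0.0016+0.0652z;  y(z) = -0.0028+0.1130z
into |P−O₁|² = l²: 1.0170z² + 0.1687z + -0.0644 = 0;  Δ = 0.2907;  z = -0.3480 or 0.1821 → z<0 root = -0.3480
x = -0.0243, y = -0.0421

(-0.0243, -0.0421, -0.3480)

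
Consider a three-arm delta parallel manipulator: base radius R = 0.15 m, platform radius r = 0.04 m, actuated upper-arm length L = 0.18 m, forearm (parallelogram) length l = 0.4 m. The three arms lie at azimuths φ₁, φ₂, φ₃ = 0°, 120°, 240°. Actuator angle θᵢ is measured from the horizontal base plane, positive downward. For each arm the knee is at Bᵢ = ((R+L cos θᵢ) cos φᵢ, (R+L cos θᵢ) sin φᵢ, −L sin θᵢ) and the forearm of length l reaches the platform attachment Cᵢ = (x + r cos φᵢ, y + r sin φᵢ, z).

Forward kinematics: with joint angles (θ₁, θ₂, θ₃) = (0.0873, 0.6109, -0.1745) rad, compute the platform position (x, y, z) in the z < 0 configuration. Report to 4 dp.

O1 = (0.2893·cos0.0°, 0.2893·sin0.0°, -0.0157) = (0.2893, 0.0000, -0.0157)
O2 = (0.2574·cos120.0°, 0.2574·sin120.0°, -0.1032) = (-0.1287, 0.2230, -0.1032)
O3 = (0.2873·cos240.0°, 0.2873·sin240.0°, 0.0313) = (-0.1436, -0.2488, 0.0313)
eliminate P² terms by subtracting sphere 1 from 2 and 3
[-0.8361 0.4459 -0.1751]·P = -0.0070;  [-0.8659 -0.4976 0.0939]·P = -0.0005
det = 0.8021;  x = 0.0046+-0.0564z,  y = -0.0071+0.2869z
sphere 1 gives Az²+Bz+C=0 with A=1.0855, B=0.0594, C=-0.0786;  B²−4AC=0.3450;  roots -0.2979, 0.2432;  negative root z = -0.2979
x = 0.0214, y = -0.0926

(0.0214, -0.0926, -0.2979)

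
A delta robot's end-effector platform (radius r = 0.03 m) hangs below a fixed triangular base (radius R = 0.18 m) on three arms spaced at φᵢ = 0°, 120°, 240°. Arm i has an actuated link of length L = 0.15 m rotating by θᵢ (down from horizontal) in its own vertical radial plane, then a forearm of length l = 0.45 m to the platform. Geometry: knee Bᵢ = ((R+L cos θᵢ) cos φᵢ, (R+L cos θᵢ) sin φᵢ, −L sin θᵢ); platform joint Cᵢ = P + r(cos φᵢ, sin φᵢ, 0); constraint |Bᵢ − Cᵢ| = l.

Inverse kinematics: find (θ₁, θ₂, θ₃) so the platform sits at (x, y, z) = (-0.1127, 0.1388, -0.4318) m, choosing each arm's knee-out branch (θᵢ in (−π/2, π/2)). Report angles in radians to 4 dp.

rotate P by −φ1: (-0.1127, 0.1388, -0.4318)
  e−x'=0.2627;  (l²−L²−(e−x')²−y'²−z²)/2L = -0.3158
  √(A²+B²)=0.5054;  θ1 = -1.0242+2.2456 ≈ 1.2213
rotate P by −φ2: (0.1766, 0.0282, -0.4318)
  A=-0.0266, B=-0.4318, C=(l²−L²−A²−y'²−z²)/(2L)=-0.0265
  θ2 = atan2(B,A) + arccos(C/0.4326) = -0.0001
rotate P by −φ3: (-0.0639, -0.1670, -0.4318)
  e−x'=0.2139;  (l²−L²−(e−x')²−y'²−z²)/2L = -0.2669
  θ3 = atan2(B,A) + arccos(C/0.4819) = 1.0469

θ₁ = 1.2213, θ₂ = -0.0001, θ₃ = 1.0469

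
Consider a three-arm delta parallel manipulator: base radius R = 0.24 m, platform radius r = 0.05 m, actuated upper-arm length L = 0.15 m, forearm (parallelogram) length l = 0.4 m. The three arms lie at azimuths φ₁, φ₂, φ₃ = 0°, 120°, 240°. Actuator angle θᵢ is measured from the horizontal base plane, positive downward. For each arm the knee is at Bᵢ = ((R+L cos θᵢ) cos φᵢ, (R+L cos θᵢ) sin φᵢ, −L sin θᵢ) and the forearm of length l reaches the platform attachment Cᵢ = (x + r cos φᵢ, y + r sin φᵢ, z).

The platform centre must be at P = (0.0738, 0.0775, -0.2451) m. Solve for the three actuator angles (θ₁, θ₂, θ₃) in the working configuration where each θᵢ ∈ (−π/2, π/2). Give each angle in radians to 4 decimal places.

rotate P by −φ1: (0.0738, 0.0775, -0.2451)
  e−x'=0.1162;  (l²−L²−(e−x')²−y'²−z²)/2L = 0.1931
  γ=atan2(-0.2451,0.1162)=-1.1281;  ψ=arccos(0.7117)=0.7788;  θ1=γ+ψ≈-0.3493
rotate P by −φ2: (0.0302, -0.1027, -0.2451)
  A cos θ + B sin θ = C:  0.1598·cos θ + -0.2451·sin θ = 0.1379
  γ=atan2(-0.2451,0.1598)=-0.9931;  ψ=arccos(0.4712)=1.0802;  θ2=γ+ψ≈0.0871
rotate P by −φ3: (-0.1040, 0.0252, -0.2451)
  A cos θ + B sin θ = C:  0.2940·cos θ + -0.2451·sin θ = -0.0322
  √(A²+B²)=0.3828;  θ3 = -0.6949+1.6550 ≈ 0.9600

θ₁ = -0.3493, θ₂ = 0.0871, θ₃ = 0.9600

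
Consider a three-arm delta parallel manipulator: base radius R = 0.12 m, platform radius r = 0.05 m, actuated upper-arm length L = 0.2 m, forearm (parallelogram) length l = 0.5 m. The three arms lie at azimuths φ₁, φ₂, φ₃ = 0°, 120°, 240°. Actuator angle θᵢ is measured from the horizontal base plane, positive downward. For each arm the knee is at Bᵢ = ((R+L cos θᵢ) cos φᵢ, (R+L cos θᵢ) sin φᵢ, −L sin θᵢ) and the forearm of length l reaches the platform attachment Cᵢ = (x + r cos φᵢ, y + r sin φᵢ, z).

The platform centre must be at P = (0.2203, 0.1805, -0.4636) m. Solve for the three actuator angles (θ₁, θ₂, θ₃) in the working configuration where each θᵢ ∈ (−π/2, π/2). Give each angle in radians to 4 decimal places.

φ1=0.0° → target in arm frame (0.2203, 0.1805)
  A=-0.1503, B=-0.4636, C=(l²−L²−A²−y'²−z²)/(2L)=-0.1502
  θ1 = atan2(B,A) + arccos(C/0.4874) = -0.0001
arm 2 (φ=120.0°): x'=0.0462, y'=-0.2810
  e−x'=0.0238;  (l²−L²−(e−x')²−y'²−z²)/2L = -0.2112
  θ2 = atan2(B,A) + arccos(C/0.4642) = 0.5237
φ3=240.0° → target in arm frame (-0.2665, 0.1005)
  e−x'=0.3365;  (l²−L²−(e−x')²−y'²−z²)/2L = -0.3206
  √(A²+B²)=0.5728;  θ3 = -0.9430+2.1648 ≈ 1.2218

θ₁ = -0.0001, θ₂ = 0.5237, θ₃ = 1.2218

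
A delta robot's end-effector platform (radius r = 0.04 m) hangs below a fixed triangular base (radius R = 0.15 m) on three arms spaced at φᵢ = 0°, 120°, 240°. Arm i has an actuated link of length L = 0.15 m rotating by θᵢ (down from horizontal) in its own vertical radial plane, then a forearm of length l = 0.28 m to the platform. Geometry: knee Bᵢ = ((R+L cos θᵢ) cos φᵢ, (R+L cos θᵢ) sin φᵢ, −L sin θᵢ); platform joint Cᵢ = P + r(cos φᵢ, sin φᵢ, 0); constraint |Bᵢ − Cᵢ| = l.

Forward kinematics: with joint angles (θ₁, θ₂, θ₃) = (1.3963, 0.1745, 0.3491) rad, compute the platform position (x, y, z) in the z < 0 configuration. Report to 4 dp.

(-0.1365, 0.0127, -0.2105)

centre 1 = (0.1360·cos0.0°, 0.1360·sin0.0°, -0.1477) = (0.1360, 0.0000, -0.1477)
centre 2 = (0.2577·cos120.0°, 0.2577·sin120.0°, -0.0260) = (-0.1289, 0.2232, -0.0260)
φ3=240.0°: virtual centre (-0.1255, -0.2173, -0.0513), radius l
eliminate P² terms by subtracting sphere 1 from 2 and 3
linear system: -0.5298x+0.4464y = 0.0268−0.2434z; -0.5230x+-0.4347y = 0.0253−0.1928z
det = 0.4638;  x = -0.0494+0.4137z,  y = 0.0013+-0.0542z
quadratic in z: (1.1741)z²+(0.1419)z+(-0.0222)=0, √Δ=0.3525 → z ∈ {-0.2105, 0.0897}; z = -0.2105 (taking z<0)
x = -0.1365, y = 0.0127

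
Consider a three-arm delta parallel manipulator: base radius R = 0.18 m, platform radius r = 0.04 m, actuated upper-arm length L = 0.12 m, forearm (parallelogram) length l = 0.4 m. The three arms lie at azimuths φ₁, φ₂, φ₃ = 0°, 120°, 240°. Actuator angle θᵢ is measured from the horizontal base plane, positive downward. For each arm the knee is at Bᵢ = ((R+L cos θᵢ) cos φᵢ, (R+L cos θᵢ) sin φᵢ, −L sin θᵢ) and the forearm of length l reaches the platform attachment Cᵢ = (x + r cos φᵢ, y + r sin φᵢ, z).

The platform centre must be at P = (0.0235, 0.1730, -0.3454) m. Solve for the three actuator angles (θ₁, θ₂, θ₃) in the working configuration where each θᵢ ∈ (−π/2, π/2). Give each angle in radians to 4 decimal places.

arm 1 (φ=0.0°): x'=0.0235, y'=0.1730
  A=0.1165, B=-0.3454, C=(l²−L²−A²−y'²−z²)/(2L)=-0.0717
  θ1 = atan2(B,A) + arccos(C/0.3645) = 0.5232
arm 2 (φ=120.0°): x'=0.1381, y'=-0.1069
  e−x'=0.0019;  (l²−L²−(e−x')²−y'²−z²)/2L = 0.0620
  θ2 = atan2(B,A) + arccos(C/0.3454) = -0.1749
φ3=240.0° → target in arm frame (-0.1616, -0.0661)
  e−x'=0.3016;  (l²−L²−(e−x')²−y'²−z²)/2L = -0.2876
  γ=atan2(-0.3454,0.3016)=-0.8530;  ψ=arccos(-0.6272)=2.2488;  θ3=γ+ψ≈1.3957

θ₁ = 0.5232, θ₂ = -0.1749, θ₃ = 1.3957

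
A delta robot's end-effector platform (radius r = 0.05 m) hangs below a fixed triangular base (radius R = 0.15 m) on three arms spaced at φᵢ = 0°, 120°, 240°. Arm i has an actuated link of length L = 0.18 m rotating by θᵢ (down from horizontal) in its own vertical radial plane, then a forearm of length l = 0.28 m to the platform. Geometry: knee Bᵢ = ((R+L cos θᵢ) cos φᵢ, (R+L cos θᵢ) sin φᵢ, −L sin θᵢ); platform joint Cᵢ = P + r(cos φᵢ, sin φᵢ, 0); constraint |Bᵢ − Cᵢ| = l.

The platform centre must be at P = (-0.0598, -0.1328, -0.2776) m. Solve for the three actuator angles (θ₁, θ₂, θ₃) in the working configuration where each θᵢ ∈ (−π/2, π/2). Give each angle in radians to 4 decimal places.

rotate P by −φ1: (-0.0598, -0.1328, -0.2776)
  A=0.1598, B=-0.2776, C=(l²−L²−A²−y'²−z²)/(2L)=-0.2062
  γ=atan2(-0.2776,0.1598)=-1.0485;  ψ=arccos(-0.6438)=2.2702;  θ1=γ+ψ≈1.2217
rotate P by −φ2: (-0.0851, 0.1182, -0.2776)
  e−x'=0.1851;  (l²−L²−(e−x')²−y'²−z²)/2L = -0.2203
  √(A²+B²)=0.3337;  θ2 = -0.9827+2.2918 ≈ 1.3091
rotate P by −φ3: (0.1449, 0.0146, -0.2776)
  e−x'=-0.0449;  (l²−L²−(e−x')²−y'²−z²)/2L = -0.0925
  θ3 = atan2(B,A) + arccos(C/0.2812) = 0.1747

θ₁ = 1.2217, θ₂ = 1.3091, θ₃ = 0.1747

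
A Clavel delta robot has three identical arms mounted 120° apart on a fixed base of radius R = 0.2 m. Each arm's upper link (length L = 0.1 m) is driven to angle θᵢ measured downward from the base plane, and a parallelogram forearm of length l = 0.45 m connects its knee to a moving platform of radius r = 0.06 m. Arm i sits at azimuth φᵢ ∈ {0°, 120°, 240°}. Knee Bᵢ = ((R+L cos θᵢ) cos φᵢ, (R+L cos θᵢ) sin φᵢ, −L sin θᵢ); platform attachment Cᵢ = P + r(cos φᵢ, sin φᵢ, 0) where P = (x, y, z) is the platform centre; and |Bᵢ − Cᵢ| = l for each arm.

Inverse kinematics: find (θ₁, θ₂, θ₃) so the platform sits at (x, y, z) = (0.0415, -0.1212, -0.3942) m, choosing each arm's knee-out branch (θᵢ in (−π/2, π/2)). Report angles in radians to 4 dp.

θ₁ = 0.0878, θ₂ = 0.9600, θ₃ = -0.1745

arm 1 (φ=0.0°): x'=0.0415, y'=-0.1212
  e−x'=0.0985;  (l²−L²−(e−x')²−y'²−z²)/2L = 0.0636
  √(A²+B²)=0.4063;  θ1 = -1.3259+1.4137 ≈ 0.0878
φ2=120.0° → target in arm frame (-0.1257, 0.0247)
  e−x'=0.2657;  (l²−L²−(e−x')²−y'²−z²)/2L = -0.1705
  √(A²+B²)=0.4754;  θ2 = -0.9777+1.9377 ≈ 0.9600
φ3=240.0° → target in arm frame (0.0842, 0.0965)
  A=0.0558, B=-0.3942, C=(l²−L²−A²−y'²−z²)/(2L)=0.1234
  √(A²+B²)=0.3981;  θ3 = -1.4302+1.2557 ≈ -0.1745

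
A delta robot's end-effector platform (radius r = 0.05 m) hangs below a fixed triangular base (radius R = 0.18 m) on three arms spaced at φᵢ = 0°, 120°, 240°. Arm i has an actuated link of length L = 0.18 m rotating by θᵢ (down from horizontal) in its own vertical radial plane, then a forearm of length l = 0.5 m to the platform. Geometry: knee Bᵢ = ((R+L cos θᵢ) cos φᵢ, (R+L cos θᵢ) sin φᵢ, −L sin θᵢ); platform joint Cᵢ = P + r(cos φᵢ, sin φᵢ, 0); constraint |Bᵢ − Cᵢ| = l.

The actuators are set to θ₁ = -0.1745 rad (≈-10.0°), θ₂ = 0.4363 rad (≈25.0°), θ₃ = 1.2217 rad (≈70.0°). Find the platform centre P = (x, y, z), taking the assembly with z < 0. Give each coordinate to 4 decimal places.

(0.1899, 0.1500, -0.4310)

arm 1 at φ=0.0°: e+L cos θ1 = 0.3073;  O1 = (0.3073, 0.0000, 0.0313)
O2 = (0.2931·cos120.0°, 0.2931·sin120.0°, -0.0761) = (-0.1466, 0.2539, -0.0761)
φ3=240.0°: virtual centre (-0.0958, -0.1659, -0.1691), radius l
|O₂|²−|O₁|² = -0.0037;  |O₃|²−|O₁|² = -0.0301
[-0.9077 0.5077 -0.2146]·P = -0.0037;  [-0.8061 -0.3318 -0.4008]·P = -0.0301
det = 0.7105;  x = 0.0232+-0.3867z,  y = 0.0343+-0.2685z
quadratic in z: (1.2216)z²+(0.1388)z+(-0.1672)=0, √Δ=0.9144 → z ∈ {-0.4310, 0.3175}; z = -0.4310 (taking z<0)
x = 0.1899, y = 0.1500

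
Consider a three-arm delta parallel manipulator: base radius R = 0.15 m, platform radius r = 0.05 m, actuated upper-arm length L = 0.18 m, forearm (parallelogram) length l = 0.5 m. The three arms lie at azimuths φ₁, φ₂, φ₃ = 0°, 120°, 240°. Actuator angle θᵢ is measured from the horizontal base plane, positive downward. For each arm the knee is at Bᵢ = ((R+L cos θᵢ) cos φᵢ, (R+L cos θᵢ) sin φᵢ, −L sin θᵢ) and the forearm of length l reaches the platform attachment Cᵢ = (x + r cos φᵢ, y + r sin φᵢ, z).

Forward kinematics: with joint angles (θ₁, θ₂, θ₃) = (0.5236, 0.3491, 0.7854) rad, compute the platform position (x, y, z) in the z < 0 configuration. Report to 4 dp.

arm 1 at φ=0.0°: ρ1 = 0.2559;  centre 1 = (0.2559, 0.0000, -0.0900)
centre 2 = (0.2691·cos120.0°, 0.2691·sin120.0°, -0.0616) = (-0.1346, 0.2331, -0.0616)
centre 3 = (0.2273·cos240.0°, 0.2273·sin240.0°, -0.1273) = (-0.1136, -0.1968, -0.1273)
subtract pairs → two planes through P
linear system: -0.7809x+0.4662y = 0.0027−0.0569z; -0.7390x+-0.3937y = -0.0057−-0.0746z
Cramer: x(z) = 0.0025-0.0190z;  y(z) = 0.0099-0.1538z
quadratic in z: (1.0240)z²+(0.1866)z+(-0.1776)=0, √Δ=0.8731 → z ∈ {-0.5174, 0.3352}; z = -0.5174 (taking z<0)
x = 0.0123, y = 0.0894

(0.0123, 0.0894, -0.5174)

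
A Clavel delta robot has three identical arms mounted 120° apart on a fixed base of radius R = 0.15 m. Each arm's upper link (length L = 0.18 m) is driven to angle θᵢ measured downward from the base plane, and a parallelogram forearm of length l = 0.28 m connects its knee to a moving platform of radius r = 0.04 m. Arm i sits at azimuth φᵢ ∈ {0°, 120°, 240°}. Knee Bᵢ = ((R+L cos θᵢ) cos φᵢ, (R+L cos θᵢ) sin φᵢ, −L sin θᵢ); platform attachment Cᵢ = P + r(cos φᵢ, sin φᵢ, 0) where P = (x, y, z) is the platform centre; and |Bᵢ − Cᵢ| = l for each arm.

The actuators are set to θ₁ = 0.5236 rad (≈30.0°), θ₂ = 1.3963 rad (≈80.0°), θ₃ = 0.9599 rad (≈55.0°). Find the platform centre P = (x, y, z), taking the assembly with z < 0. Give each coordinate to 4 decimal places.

(0.0949, -0.0662, -0.3016)

φ1=0.0°: virtual centre (0.2659, 0.0000, -0.0900), radius l
centre 2 = (0.1413·cos120.0°, 0.1413·sin120.0°, -0.1773) = (-0.0706, 0.1223, -0.1773)
centre 3 = (0.2132·cos240.0°, 0.2132·sin240.0°, -0.1474) = (-0.1066, -0.1847, -0.1474)
|centre ₂|²−|centre ₁|² = -0.0274;  |centre ₃|²−|centre ₁|² = -0.0116
linear system: -0.6730x+0.2447y = -0.0274−-0.1745z; -0.7450x+-0.3694y = -0.0116−-0.1149z
Cramer: x(z) = 0.0301-0.2149z;  y(z) = -0.0293+0.1223z
quadratic in z: (1.0611)z²+(0.2742)z+(-0.0138)=0, √Δ=0.3659 → z ∈ {-0.3016, 0.0432}; z = -0.3016 (taking z<0)
x = 0.0949, y = -0.0662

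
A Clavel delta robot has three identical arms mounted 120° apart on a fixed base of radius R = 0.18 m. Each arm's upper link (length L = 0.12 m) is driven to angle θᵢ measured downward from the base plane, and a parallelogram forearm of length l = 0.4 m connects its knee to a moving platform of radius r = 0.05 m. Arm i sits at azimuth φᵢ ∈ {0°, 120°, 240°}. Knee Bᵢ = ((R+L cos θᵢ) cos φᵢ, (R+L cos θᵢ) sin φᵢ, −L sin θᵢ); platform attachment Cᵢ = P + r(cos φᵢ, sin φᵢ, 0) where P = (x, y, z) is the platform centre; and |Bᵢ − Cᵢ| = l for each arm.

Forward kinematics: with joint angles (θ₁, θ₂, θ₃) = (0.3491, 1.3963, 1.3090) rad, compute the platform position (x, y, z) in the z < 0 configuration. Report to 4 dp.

(0.1364, -0.0111, -0.4265)

arm 1 at φ=0.0°: ρ1 = 0.2428;  S1 = (0.2428, 0.0000, -0.0410)
S2 = (0.1508·cos120.0°, 0.1508·sin120.0°, -0.1182) = (-0.0754, 0.1306, -0.1182)
arm 3 at φ=240.0°: ρ3 = 0.1611;  S3 = (-0.0805, -0.1395, -0.1159)
eliminate P² terms by subtracting sphere 1 from 2 and 3
plane₁₂: -0.6364x+0.2613y+-0.1543z = -0.0239
det = 0.3464;  x = 0.0353+-0.2371z,  y = -0.0056+0.0129z
sphere 1 gives Az²+Bz+C=0 with A=1.0564, B=0.1804, C=-0.1152;  B²−4AC=0.5194;  roots -0.4265, 0.2558;  negative root z = -0.4265
x = 0.1364, y = -0.0111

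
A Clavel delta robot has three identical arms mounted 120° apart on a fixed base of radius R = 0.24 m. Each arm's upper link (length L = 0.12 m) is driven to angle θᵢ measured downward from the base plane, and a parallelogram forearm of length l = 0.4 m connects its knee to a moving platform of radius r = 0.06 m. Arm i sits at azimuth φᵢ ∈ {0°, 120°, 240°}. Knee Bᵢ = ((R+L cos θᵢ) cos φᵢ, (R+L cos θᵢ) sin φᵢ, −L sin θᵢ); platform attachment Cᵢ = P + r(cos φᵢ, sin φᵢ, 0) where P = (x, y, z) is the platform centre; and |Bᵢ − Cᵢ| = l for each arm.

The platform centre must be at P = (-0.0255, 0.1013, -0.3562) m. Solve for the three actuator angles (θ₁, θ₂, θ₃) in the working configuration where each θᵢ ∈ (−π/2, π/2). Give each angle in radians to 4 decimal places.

rotate P by −φ1: (-0.0255, 0.1013, -0.3562)
  e−x'=0.2055;  (l²−L²−(e−x')²−y'²−z²)/2L = -0.1407
  γ=atan2(-0.3562,0.2055)=-1.0475;  ψ=arccos(-0.3422)=1.9200;  θ1=γ+ψ≈0.8725
rotate P by −φ2: (0.1005, -0.0286, -0.3562)
  e−x'=0.0795;  (l²−L²−(e−x')²−y'²−z²)/2L = 0.0483
  θ2 = atan2(B,A) + arccos(C/0.3650) = 0.0870
rotate P by −φ3: (-0.0750, -0.0727, -0.3562)
  e−x'=0.2550;  (l²−L²−(e−x')²−y'²−z²)/2L = -0.2149
  θ3 = atan2(B,A) + arccos(C/0.4381) = 1.1341

θ₁ = 0.8725, θ₂ = 0.0870, θ₃ = 1.1341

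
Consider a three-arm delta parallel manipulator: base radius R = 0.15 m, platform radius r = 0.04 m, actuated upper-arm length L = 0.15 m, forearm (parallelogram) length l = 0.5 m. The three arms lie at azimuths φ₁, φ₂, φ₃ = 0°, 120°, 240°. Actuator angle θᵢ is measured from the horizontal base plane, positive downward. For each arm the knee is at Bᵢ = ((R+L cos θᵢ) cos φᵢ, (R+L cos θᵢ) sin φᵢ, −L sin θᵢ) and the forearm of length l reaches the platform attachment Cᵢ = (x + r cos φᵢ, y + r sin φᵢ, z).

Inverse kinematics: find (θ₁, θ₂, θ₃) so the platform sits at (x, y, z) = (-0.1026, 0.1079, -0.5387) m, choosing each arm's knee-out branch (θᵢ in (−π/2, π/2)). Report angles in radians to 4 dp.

rotate P by −φ1: (-0.1026, 0.1079, -0.5387)
  A cos θ + B sin θ = C:  0.2126·cos θ + -0.5387·sin θ = -0.3985
  √(A²+B²)=0.5791;  θ1 = -1.1949+2.3296 ≈ 1.1347
φ2=120.0° → target in arm frame (0.1447, 0.0349)
  e−x'=-0.0347;  (l²−L²−(e−x')²−y'²−z²)/2L = -0.2171
  θ2 = atan2(B,A) + arccos(C/0.5398) = 0.3494
φ3=240.0° → target in arm frame (-0.0421, -0.1428)
  A=0.1521, B=-0.5387, C=(l²−L²−A²−y'²−z²)/(2L)=-0.3541
  γ=atan2(-0.5387,0.1521)=-1.2955;  ψ=arccos(-0.6326)=2.2557;  θ3=γ+ψ≈0.9602

θ₁ = 1.1347, θ₂ = 0.3494, θ₃ = 0.9602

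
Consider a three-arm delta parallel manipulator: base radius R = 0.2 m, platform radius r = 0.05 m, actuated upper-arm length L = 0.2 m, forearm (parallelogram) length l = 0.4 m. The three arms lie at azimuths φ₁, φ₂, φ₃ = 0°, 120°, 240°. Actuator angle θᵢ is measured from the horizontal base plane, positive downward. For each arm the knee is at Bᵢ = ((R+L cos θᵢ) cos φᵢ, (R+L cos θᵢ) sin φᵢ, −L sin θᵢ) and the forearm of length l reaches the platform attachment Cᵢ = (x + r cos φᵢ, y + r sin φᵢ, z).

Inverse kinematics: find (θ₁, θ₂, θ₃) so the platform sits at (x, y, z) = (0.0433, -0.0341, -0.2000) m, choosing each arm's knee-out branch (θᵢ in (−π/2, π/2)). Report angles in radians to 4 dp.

arm 1 (φ=0.0°): x'=0.0433, y'=-0.0341
  e−x'=0.1067;  (l²−L²−(e−x')²−y'²−z²)/2L = 0.1686
  γ=atan2(-0.2000,0.1067)=-1.0807;  ψ=arccos(0.7439)=0.7319;  θ1=γ+ψ≈-0.3488
φ2=120.0° → target in arm frame (-0.0512, -0.0204)
  A=0.2012, B=-0.2000, C=(l²−L²−A²−y'²−z²)/(2L)=0.0978
  γ=atan2(-0.2000,0.2012)=-0.7825;  ψ=arccos(0.3446)=1.2189;  θ2=γ+ψ≈0.4365
rotate P by −φ3: (0.0079, 0.0545, -0.2000)
  e−x'=0.1421;  (l²−L²−(e−x')²−y'²−z²)/2L = 0.1421
  θ3 = atan2(B,A) + arccos(C/0.2454) = 0.0003

θ₁ = -0.3488, θ₂ = 0.4365, θ₃ = 0.0003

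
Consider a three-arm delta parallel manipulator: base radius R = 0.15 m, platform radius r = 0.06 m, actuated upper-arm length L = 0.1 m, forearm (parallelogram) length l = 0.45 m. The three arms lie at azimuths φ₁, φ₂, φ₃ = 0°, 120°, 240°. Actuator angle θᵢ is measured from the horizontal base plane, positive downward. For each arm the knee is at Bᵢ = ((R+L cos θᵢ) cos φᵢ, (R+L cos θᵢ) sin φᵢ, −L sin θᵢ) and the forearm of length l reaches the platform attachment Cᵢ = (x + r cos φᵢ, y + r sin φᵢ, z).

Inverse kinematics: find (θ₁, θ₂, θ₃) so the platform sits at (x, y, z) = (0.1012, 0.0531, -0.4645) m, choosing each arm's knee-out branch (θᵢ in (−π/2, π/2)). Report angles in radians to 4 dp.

θ₁ = 0.2618, θ₂ = 0.6985, θ₃ = 1.0473

rotate P by −φ1: (0.1012, 0.0531, -0.4645)
  A cos θ + B sin θ = C:  -0.0112·cos θ + -0.4645·sin θ = -0.1310
  γ=atan2(-0.4645,-0.0112)=-1.5949;  ψ=arccos(-0.2820)=1.8567;  θ1=γ+ψ≈0.2618
φ2=120.0° → target in arm frame (-0.0046, -0.1142)
  A cos θ + B sin θ = C:  0.0946·cos θ + -0.4645·sin θ = -0.2263
  θ2 = atan2(B,A) + arccos(C/0.4740) = 0.6985
φ3=240.0° → target in arm frame (-0.0966, 0.0611)
  e−x'=0.1866;  (l²−L²−(e−x')²−y'²−z²)/2L = -0.3090
  θ3 = atan2(B,A) + arccos(C/0.5006) = 1.0473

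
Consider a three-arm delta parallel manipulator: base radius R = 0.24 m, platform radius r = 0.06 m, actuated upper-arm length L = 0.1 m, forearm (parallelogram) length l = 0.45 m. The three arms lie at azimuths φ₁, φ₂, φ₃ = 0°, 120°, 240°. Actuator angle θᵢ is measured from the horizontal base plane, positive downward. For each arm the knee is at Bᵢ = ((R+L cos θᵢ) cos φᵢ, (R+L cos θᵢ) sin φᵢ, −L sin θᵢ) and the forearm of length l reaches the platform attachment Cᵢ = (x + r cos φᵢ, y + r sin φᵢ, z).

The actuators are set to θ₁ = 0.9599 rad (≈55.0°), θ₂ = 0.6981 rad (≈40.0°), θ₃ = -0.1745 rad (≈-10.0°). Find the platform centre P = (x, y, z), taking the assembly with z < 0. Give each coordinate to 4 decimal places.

(-0.0751, -0.0766, -0.3965)

S1 = (0.2374·cos0.0°, 0.2374·sin0.0°, -0.0819) = (0.2374, 0.0000, -0.0819)
φ2=120.0°: virtual centre (-0.1283, 0.2222, -0.0643), radius l
φ3=240.0°: virtual centre (-0.1392, -0.2412, 0.0174), radius l
eliminate P² terms by subtracting sphere 1 from 2 and 3
plane₁₂: -0.7313x+0.4445y+0.0353z = 0.0069
det = 0.6875;  x = -0.0144+0.1531z,  y = -0.0082+0.1726z
quadratic in z: (1.0532)z²+(0.0839)z+(-0.1323)=0, √Δ=0.7513 → z ∈ {-0.3965, 0.3169}; z = -0.3965 (taking z<0)
x = -0.0751, y = -0.0766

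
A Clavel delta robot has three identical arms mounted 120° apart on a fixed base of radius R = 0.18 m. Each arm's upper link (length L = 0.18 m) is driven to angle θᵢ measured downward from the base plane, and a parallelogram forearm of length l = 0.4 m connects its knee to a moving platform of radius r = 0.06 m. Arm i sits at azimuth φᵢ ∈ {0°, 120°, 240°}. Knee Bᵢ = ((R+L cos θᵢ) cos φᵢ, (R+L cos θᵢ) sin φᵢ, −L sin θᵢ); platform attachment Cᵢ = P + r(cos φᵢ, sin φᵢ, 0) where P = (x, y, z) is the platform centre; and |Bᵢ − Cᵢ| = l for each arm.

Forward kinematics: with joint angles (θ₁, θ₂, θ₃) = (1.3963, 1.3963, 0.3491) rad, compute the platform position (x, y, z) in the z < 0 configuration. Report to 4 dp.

(-0.0938, -0.1625, -0.4485)

O1 = (0.1513·cos0.0°, 0.1513·sin0.0°, -0.1773) = (0.1513, 0.0000, -0.1773)
O2 = (0.1513·cos120.0°, 0.1513·sin120.0°, -0.1773) = (-0.0756, 0.1310, -0.1773)
φ3=240.0°: virtual centre (-0.1446, -0.2504, -0.0616), radius l
|O₂|²−|O₁|² = 0.0000;  |O₃|²−|O₁|² = 0.0331
plane₁₂: -0.4538x+0.2620y+0.0000z = 0.0000
det = 0.3822;  x = -0.0227+0.1586z,  y = -0.0393+0.2747z
sphere 1 gives Az²+Bz+C=0 with A=1.1006, B=0.2778, C=-0.0968;  B²−4AC=0.5032;  roots -0.4485, 0.1961;  negative root z = -0.4485
x = -0.0938, y = -0.1625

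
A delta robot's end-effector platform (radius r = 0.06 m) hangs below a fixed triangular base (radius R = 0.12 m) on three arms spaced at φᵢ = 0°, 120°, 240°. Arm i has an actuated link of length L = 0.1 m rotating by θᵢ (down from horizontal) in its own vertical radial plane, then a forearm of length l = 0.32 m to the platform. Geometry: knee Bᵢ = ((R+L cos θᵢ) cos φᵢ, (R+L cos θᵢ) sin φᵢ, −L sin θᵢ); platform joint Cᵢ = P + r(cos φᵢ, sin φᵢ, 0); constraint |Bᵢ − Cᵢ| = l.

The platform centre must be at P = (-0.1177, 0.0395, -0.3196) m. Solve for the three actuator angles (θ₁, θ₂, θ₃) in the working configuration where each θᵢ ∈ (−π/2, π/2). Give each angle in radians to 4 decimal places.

θ₁ = 1.1340, θ₂ = 0.1742, θ₃ = 0.5230

arm 1 (φ=0.0°): x'=-0.1177, y'=0.0395
  A=0.1777, B=-0.3196, C=(l²−L²−A²−y'²−z²)/(2L)=-0.2144
  γ=atan2(-0.3196,0.1777)=-1.0634;  ψ=arccos(-0.5863)=2.1973;  θ1=γ+ψ≈1.1340
φ2=120.0° → target in arm frame (0.0931, 0.0822)
  e−x'=-0.0331;  (l²−L²−(e−x')²−y'²−z²)/2L = -0.0880
  γ=atan2(-0.3196,-0.0331)=-1.6739;  ψ=arccos(-0.2737)=1.8481;  θ2=γ+ψ≈0.1742
φ3=240.0° → target in arm frame (0.0246, -0.1217)
  e−x'=0.0354;  (l²−L²−(e−x')²−y'²−z²)/2L = -0.1290
  θ3 = atan2(B,A) + arccos(C/0.3215) = 0.5230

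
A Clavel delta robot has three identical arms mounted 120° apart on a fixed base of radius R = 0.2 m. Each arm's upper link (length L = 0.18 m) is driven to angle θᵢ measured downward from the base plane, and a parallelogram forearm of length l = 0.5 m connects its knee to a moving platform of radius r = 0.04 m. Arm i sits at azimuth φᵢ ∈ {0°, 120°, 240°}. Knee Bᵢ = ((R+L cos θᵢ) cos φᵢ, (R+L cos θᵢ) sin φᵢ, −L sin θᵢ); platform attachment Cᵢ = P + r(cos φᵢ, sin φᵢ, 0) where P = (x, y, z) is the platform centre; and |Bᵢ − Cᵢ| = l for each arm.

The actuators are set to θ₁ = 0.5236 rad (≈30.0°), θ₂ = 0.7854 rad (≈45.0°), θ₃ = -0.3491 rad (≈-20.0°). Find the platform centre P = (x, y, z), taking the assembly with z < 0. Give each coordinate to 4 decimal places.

(-0.0407, -0.1542, -0.4048)

φ1=0.0°: virtual centre (0.3159, 0.0000, -0.0900), radius l
φ2=120.0°: virtual centre (-0.1436, 0.2488, -0.1273), radius l
arm 3 at φ=240.0°: ρ3 = 0.3291;  S3 = (-0.1646, -0.2850, 0.0616)
eliminate P² terms by subtracting sphere 1 from 2 and 3
plane₁₂: -0.9190x+0.4976y+-0.0746z = -0.0092
Cramer: x(z) = 0.0031+0.1081z;  y(z) = -0.0127+0.3495z
sphere 1 gives Az²+Bz+C=0 with A=1.1339, B=0.1035, C=-0.1439;  B²−4AC=0.6634;  roots -0.4048, 0.3135;  negative root z = -0.4048
x = -0.0407, y = -0.1542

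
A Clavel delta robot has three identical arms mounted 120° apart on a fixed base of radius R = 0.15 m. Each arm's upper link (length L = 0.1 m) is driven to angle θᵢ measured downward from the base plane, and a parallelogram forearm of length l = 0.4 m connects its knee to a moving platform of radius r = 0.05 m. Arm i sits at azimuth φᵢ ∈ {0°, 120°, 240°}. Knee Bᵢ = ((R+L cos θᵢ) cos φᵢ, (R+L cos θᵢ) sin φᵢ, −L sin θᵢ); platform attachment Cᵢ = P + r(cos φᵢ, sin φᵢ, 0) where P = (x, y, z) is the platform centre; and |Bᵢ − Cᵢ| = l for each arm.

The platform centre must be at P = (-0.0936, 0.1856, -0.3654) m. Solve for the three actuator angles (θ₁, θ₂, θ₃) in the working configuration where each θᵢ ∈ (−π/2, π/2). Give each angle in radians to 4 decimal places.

θ₁ = 1.2220, θ₂ = -0.3490, θ₃ = 1.3089

arm 1 (φ=0.0°): x'=-0.0936, y'=0.1856
  A cos θ + B sin θ = C:  0.1936·cos θ + -0.3654·sin θ = -0.2772
  γ=atan2(-0.3654,0.1936)=-1.0836;  ψ=arccos(-0.6704)=2.3056;  θ1=γ+ψ≈1.2220
rotate P by −φ2: (0.2075, -0.0117, -0.3654)
  e−x'=-0.1075;  (l²−L²−(e−x')²−y'²−z²)/2L = 0.0239
  √(A²+B²)=0.3809;  θ2 = -1.8570+1.5080 ≈ -0.3490
φ3=240.0° → target in arm frame (-0.1139, -0.1739)
  e−x'=0.2139;  (l²−L²−(e−x')²−y'²−z²)/2L = -0.2976
  √(A²+B²)=0.4234;  θ3 = -1.0411+2.3501 ≈ 1.3089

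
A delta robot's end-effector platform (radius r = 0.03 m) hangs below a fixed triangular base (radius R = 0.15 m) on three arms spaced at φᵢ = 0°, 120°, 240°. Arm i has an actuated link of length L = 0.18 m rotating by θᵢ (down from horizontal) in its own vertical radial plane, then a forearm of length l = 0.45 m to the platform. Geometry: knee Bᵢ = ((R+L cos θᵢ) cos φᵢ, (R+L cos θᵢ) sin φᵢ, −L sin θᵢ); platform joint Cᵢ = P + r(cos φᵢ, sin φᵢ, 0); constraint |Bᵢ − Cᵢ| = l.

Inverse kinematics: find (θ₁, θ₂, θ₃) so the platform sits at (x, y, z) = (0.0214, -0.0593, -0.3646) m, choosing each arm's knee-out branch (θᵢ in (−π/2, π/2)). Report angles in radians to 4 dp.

θ₁ = 0.0872, θ₂ = 0.4365, θ₃ = 0.0001

rotate P by −φ1: (0.0214, -0.0593, -0.3646)
  A cos θ + B sin θ = C:  0.0986·cos θ + -0.3646·sin θ = 0.0665
  γ=atan2(-0.3646,0.0986)=-1.3067;  ψ=arccos(0.1760)=1.3939;  θ1=γ+ψ≈0.0872
rotate P by −φ2: (-0.0621, 0.0111, -0.3646)
  e−x'=0.1821;  (l²−L²−(e−x')²−y'²−z²)/2L = 0.0108
  √(A²+B²)=0.4075;  θ2 = -1.1077+1.5442 ≈ 0.4365
φ3=240.0° → target in arm frame (0.0407, 0.0482)
  e−x'=0.0793;  (l²−L²−(e−x')²−y'²−z²)/2L = 0.0793
  √(A²+B²)=0.3731;  θ3 = -1.3565+1.3566 ≈ 0.0001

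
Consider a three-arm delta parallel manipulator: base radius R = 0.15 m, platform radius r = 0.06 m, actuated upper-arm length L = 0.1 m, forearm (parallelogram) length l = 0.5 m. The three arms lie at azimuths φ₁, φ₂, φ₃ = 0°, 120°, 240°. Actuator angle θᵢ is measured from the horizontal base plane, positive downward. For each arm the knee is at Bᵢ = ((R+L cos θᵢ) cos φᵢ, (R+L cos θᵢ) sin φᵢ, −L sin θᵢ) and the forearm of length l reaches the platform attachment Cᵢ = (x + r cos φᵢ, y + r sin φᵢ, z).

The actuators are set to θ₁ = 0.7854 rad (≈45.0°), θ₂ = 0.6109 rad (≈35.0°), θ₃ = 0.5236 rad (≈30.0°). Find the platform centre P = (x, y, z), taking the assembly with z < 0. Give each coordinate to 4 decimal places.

(-0.0411, -0.0140, -0.5280)

arm 1 at φ=0.0°: ρ1 = 0.1607;  centre 1 = (0.1607, 0.0000, -0.0707)
centre 2 = (0.1719·cos120.0°, 0.1719·sin120.0°, -0.0574) = (-0.0860, 0.1489, -0.0574)
arm 3 at φ=240.0°: ρ3 = 0.1766;  centre 3 = (-0.0883, -0.1529, -0.0500)
eliminate P² terms by subtracting sphere 1 from 2 and 3
plane₁₂: -0.4933x+0.2978y+0.0267z = 0.0020
Cramer: x(z) = -0.0049+0.0685z;  y(z) = -0.0014+0.0239z
quadratic in z: (1.0053)z²+(0.1187)z+(-0.2176)=0, √Δ=0.9428 → z ∈ {-0.5280, 0.4099}; z = -0.5280 (taking z<0)
x = -0.0411, y = -0.0140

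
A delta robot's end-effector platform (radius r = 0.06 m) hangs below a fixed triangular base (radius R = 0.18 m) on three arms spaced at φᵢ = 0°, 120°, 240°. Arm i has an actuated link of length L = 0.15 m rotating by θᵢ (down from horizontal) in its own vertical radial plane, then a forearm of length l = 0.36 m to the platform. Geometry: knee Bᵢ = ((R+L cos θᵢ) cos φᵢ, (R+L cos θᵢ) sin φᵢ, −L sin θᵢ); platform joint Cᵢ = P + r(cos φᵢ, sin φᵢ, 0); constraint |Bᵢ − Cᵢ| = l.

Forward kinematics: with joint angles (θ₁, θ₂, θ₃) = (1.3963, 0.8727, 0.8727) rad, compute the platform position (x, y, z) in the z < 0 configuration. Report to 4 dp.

O1 = (0.1460·cos0.0°, 0.1460·sin0.0°, -0.1477) = (0.1460, 0.0000, -0.1477)
φ2=120.0°: virtual centre (-0.1082, 0.1874, -0.1149), radius l
arm 3 at φ=240.0°: (R−r)+L cos θ3 = 0.2164;  O3 = (-0.1082, -0.1874, -0.1149)
eliminate P² terms by subtracting sphere 1 from 2 and 3
linear system: -0.5085x+0.3748y = 0.0169−0.0656z; -0.5085x+-0.3748y = 0.0169−0.0656z
Cramer: x(z) = -0.0332+0.1291z;  y(z) = 0.0000-0.0000z
into |P−O₁|² = l²: 1.0167z² + 0.2492z + -0.0756 = 0;  Δ = 0.3697;  z = -0.4216 or 0.1765 → z<0 root = -0.4216
x = -0.0876, y = 0.0000

(-0.0876, 0.0000, -0.4216)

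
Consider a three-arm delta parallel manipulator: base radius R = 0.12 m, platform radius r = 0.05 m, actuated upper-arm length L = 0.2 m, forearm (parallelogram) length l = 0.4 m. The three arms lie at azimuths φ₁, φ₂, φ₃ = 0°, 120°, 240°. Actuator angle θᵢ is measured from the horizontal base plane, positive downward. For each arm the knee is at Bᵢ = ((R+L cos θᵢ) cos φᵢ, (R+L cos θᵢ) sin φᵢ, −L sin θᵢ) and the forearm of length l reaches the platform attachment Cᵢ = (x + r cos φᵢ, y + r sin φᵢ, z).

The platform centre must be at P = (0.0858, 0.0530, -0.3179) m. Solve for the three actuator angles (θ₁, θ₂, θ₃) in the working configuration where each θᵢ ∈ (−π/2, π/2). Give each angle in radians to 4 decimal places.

rotate P by −φ1: (0.0858, 0.0530, -0.3179)
  A=-0.0158, B=-0.3179, C=(l²−L²−A²−y'²−z²)/(2L)=0.0397
  θ1 = atan2(B,A) + arccos(C/0.3183) = -0.1747
φ2=120.0° → target in arm frame (0.0030, -0.1008)
  A=0.0670, B=-0.3179, C=(l²−L²−A²−y'²−z²)/(2L)=0.0107
  θ2 = atan2(B,A) + arccos(C/0.3249) = 0.1747
rotate P by −φ3: (-0.0888, 0.0478, -0.3179)
  A cos θ + B sin θ = C:  0.1588·cos θ + -0.3179·sin θ = -0.0214
  θ3 = atan2(B,A) + arccos(C/0.3554) = 0.5235

θ₁ = -0.1747, θ₂ = 0.1747, θ₃ = 0.5235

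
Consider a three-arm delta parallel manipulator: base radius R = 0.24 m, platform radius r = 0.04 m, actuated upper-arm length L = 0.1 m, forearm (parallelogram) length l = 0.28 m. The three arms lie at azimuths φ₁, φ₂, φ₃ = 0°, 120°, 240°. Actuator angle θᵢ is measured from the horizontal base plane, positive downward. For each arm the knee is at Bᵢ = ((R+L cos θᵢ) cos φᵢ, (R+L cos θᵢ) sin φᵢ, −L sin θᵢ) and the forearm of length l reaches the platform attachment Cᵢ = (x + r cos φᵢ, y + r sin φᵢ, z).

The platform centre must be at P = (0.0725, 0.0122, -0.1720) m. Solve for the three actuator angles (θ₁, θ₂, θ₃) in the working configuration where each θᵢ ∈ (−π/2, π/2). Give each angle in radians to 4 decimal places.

rotate P by −φ1: (0.0725, 0.0122, -0.1720)
  A=0.1275, B=-0.1720, C=(l²−L²−A²−y'²−z²)/(2L)=0.1121
  γ=atan2(-0.1720,0.1275)=-0.9329;  ψ=arccos(0.5234)=1.0200;  θ1=γ+ψ≈0.0871
rotate P by −φ2: (-0.0257, -0.0689, -0.1720)
  A cos θ + B sin θ = C:  0.2257·cos θ + -0.1720·sin θ = -0.0843
  √(A²+B²)=0.2838;  θ2 = -0.6512+1.8725 ≈ 1.2213
arm 3 (φ=240.0°): x'=-0.0468, y'=0.0567
  A=0.2468, B=-0.1720, C=(l²−L²−A²−y'²−z²)/(2L)=-0.1266
  θ3 = atan2(B,A) + arccos(C/0.3008) = 1.3964

θ₁ = 0.0871, θ₂ = 1.2213, θ₃ = 1.3964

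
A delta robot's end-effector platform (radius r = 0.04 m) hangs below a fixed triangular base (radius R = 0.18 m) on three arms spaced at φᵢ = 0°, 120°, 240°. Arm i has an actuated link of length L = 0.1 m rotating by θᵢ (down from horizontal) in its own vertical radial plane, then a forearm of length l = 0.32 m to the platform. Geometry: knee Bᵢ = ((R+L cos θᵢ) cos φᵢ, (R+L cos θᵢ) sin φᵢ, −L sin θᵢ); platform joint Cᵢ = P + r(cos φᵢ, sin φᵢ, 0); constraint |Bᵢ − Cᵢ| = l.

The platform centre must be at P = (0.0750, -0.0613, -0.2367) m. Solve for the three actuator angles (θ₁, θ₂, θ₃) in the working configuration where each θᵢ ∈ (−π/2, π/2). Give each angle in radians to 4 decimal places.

arm 1 (φ=0.0°): x'=0.0750, y'=-0.0613
  A cos θ + B sin θ = C:  0.0650·cos θ + -0.2367·sin θ = 0.1420
  γ=atan2(-0.2367,0.0650)=-1.3028;  ψ=arccos(0.5783)=0.9541;  θ1=γ+ψ≈-0.3486
φ2=120.0° → target in arm frame (-0.0906, -0.0343)
  e−x'=0.2306;  (l²−L²−(e−x')²−y'²−z²)/2L = -0.0899
  θ2 = atan2(B,A) + arccos(C/0.3305) = 1.0477
φ3=240.0° → target in arm frame (0.0156, 0.0956)
  A cos θ + B sin θ = C:  0.1244·cos θ + -0.2367·sin θ = 0.0588
  √(A²+B²)=0.2674;  θ3 = -1.0869+1.3492 ≈ 0.2623

θ₁ = -0.3486, θ₂ = 1.0477, θ₃ = 0.2623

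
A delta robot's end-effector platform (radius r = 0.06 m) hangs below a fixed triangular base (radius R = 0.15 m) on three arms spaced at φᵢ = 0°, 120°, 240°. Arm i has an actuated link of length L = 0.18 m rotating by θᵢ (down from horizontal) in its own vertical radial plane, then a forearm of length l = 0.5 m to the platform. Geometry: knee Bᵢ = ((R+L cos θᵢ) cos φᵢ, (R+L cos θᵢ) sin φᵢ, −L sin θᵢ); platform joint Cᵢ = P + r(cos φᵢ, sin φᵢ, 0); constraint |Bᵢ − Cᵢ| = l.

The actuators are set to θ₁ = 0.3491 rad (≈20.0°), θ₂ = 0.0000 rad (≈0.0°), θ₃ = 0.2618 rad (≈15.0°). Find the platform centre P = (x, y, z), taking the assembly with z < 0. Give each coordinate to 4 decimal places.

(-0.0458, 0.0467, -0.4550)

arm 1 at φ=0.0°: (R−r)+L cos θ1 = 0.2591;  S1 = (0.2591, 0.0000, -0.0616)
arm 2 at φ=120.0°: (R−r)+L cos θ2 = 0.2700;  S2 = (-0.1350, 0.2338, 0.0000)
arm 3 at φ=240.0°: (R−r)+L cos θ3 = 0.2639;  S3 = (-0.1319, -0.2285, -0.0466)
subtract pairs → two planes through P
[-0.7883 0.4677 0.1231]·P = 0.0020;  [-0.7822 -0.4570 0.0300]·P = 0.0009
det = 0.7260;  x = -0.0018+0.0968z,  y = 0.0012+-0.1001z
quadratic in z: (1.0194)z²+(0.0724)z+(-0.1781)=0, √Δ=0.8553 → z ∈ {-0.4550, 0.3840}; z = -0.4550 (taking z<0)
x = -0.0458, y = 0.0467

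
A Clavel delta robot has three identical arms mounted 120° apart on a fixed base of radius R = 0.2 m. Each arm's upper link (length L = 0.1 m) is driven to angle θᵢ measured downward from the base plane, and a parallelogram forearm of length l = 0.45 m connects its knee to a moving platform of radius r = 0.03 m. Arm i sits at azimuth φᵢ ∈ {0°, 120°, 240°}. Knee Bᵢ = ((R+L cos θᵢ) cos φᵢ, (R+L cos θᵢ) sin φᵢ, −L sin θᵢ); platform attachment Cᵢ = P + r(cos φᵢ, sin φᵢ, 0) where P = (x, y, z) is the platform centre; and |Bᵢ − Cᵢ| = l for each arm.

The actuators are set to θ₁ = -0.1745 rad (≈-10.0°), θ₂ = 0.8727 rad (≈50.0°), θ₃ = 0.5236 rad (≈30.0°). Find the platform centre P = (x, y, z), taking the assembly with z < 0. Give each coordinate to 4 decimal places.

φ1=0.0°: virtual centre (0.2685, 0.0000, 0.0174), radius l
φ2=120.0°: virtual centre (-0.1171, 0.2029, -0.0766), radius l
arm 3 at φ=240.0°: e+L cos θ3 = 0.2566;  O3 = (-0.1283, -0.2222, -0.0500)
|O₂|²−|O₁|² = -0.0116;  |O₃|²−|O₁|² = -0.0040
linear system: -0.7712x+0.4058y = -0.0116−-0.1879z; -0.7936x+-0.4444y = -0.0040−-0.1347z
det = 0.6648;  x = 0.0102+-0.2079z,  y = -0.0092+0.0680z
into |P−O₁|² = l²: 1.0478z² + 0.0714z + -0.1354 = 0;  Δ = 0.5727;  z = -0.3952 or 0.3270 → z<0 root = -0.3952
x = 0.0924, y = -0.0361

(0.0924, -0.0361, -0.3952)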